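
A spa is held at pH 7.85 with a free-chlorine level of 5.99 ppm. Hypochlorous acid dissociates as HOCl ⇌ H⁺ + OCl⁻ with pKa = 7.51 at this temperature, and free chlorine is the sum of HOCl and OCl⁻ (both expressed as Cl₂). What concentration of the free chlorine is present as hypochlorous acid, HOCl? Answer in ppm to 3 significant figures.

1.88 ppm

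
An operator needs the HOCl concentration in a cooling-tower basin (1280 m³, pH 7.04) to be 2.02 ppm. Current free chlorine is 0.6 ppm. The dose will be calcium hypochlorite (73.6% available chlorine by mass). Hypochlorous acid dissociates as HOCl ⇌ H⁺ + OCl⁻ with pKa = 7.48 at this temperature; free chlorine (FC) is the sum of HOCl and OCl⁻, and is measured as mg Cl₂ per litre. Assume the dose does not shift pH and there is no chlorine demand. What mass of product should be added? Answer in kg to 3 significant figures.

3.75 kg

Volume: 1280 m³ = 1,280,000 L.
[OCl⁻]/[HOCl] = 10^(pH − pKa) = 10^(7.04 − 7.48) = 0.3631; fraction as HOCl = 1/(1 + 0.3631) = 0.7336.
Free chlorine required for 2.02 ppm HOCl: 2.02 / 0.7336 = 2.753 ppm.
FC to add: 2.753 − 0.6 = 2.153 mg/L as Cl₂.
Cl₂ equivalent: 2.153 mg/L × 1,280,000 L = 2756 g.
Product at 73.6% available Cl: 2756 / 0.736 = 3745 g.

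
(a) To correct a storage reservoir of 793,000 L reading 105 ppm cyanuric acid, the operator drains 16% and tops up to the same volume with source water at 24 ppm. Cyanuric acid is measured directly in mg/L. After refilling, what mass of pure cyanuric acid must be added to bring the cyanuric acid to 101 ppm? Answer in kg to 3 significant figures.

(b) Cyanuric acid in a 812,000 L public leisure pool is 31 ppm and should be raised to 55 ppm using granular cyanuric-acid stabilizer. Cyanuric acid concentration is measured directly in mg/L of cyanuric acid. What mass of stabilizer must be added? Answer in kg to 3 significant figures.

(a) After draining 16% and refilling: 105 × 0.84 + 24 × 0.16 = 92.04 ppm.
(a) Deficit to target: 101 − 92.04 = 8.96 mg/L.
(a) Mass: 8.96 mg/L × 793,000 L = 7105 g cyanuric acid.

(b) CYA to add: (55 − 31) = 24 mg/L × 812,000 L = 19,490 g cyanuric acid.

(a) 7.11 kg; (b) 19.5 kg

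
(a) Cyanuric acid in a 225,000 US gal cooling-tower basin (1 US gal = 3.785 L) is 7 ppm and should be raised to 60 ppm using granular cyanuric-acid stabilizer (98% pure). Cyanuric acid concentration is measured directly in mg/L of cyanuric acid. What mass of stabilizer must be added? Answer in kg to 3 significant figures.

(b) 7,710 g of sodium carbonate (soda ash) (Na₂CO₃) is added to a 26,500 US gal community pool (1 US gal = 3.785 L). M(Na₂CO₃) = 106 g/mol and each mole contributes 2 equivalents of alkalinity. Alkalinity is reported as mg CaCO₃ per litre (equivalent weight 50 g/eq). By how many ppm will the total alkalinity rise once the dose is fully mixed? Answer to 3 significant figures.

(a) 46.1 kg; (b) 72.5 ppm

(a) Volume: 225,000 US gal × 3.785 L/gal = 851,625 L.
(a) CYA to add: (60 − 7) = 53 mg/L × 851,625 L = 45,140 g cyanuric acid.
(a) At 98% purity: 45,140 / 0.98 = 46,060 g product.

(b) Volume: 26,500 US gal × 3.785 L/gal = 100,302 L.
(b) Moles of Na₂CO₃: 7,710 g ÷ 106 g/mol = 72.74 mol → 145.5 eq of alkalinity.
(b) As CaCO₃: 145.5 eq × 50 g/eq = 7274 g.
(b) Rise: 7274 g / 100,302 L × 1000 = 72.52 mg/L.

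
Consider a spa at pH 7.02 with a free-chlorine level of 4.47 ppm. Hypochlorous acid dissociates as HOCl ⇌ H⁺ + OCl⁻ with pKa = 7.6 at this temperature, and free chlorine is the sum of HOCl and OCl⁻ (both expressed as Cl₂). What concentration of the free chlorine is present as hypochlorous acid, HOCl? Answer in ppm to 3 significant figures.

3.54 ppm

[OCl⁻]/[HOCl] = 10^(pH − pKa) = 10^(7.02 − 7.6) = 10^-0.58 = 0.263.
Fraction as HOCl = 1 / (1 + 0.263) = 0.7917.
HOCl = 0.7917 × 4.47 ppm = 3.539 ppm.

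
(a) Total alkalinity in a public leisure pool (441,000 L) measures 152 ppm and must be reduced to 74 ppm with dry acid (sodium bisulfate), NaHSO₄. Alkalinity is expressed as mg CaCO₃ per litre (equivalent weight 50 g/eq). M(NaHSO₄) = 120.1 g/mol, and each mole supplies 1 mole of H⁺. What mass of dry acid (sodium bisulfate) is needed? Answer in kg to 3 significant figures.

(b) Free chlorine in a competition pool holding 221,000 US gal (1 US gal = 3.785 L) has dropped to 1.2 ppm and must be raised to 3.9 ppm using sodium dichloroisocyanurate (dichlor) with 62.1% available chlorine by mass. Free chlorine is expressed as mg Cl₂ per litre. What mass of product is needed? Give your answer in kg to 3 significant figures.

(a) 82.6 kg; (b) 3.64 kg

(a) Alkalinity to neutralize: (152 − 74) = 78 mg/L as CaCO₃ × 441,000 L = 34,400 g as CaCO₃.
(a) Equivalents of H⁺ required: 34,400 ÷ 50 g/eq = 688 eq = 688 mol NaHSO₄.
(a) Mass of NaHSO₄: 688 × 120.1 = 82,620 g.

(b) Volume: 221,000 US gal × 3.785 L/gal = 836,485 L.
(b) Chlorine deficit: 3.9 − 1.2 = 2.7 ppm = 2.7 mg/L as Cl₂.
(b) Cl₂ equivalent needed: 2.7 mg/L × 836,485 L = 2,259,000 mg = 2259 g.
(b) Product at 62.1% available chlorine: 2259 / 0.621 = 3637 g.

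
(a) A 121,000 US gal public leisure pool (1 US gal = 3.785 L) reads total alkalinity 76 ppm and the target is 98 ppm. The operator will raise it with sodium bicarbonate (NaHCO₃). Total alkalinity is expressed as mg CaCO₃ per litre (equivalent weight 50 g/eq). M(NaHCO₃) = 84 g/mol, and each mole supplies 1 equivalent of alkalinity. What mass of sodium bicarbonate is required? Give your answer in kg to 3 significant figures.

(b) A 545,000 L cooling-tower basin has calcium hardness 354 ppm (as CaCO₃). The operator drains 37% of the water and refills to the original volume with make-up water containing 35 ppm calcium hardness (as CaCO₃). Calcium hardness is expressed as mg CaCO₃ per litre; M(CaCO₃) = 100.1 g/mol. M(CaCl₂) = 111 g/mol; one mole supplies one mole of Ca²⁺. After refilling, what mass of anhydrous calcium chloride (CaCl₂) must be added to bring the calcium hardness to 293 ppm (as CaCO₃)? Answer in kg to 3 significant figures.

(a) 16.9 kg; (b) 34.5 kg

(a) Volume: 121,000 US gal × 3.785 L/gal = 457,985 L.
(a) Alkalinity to add: (98 − 76) = 22 mg/L as CaCO₃ × 457,985 L = 10,080 g as CaCO₃.
(a) Equivalents: 10,080 g ÷ 50 g/eq = 201.5 eq.
(a) NaHCO₃ supplies 1 eq per mole → 201.5 mol.
(a) Mass: 201.5 mol × 84 g/mol = 16,930 g.

(b) After draining 37% and refilling: 354 × 0.63 + 35 × 0.37 = 235.97 ppm.
(b) Deficit to target: 293 − 235.97 = 57.03 mg/L.
(b) As CaCO₃: 57.03 mg/L × 545,000 L = 31,080 g; ÷ 100.1 = 310.5 mol Ca²⁺.
(b) Mass: 310.5 × 111 = 34,470 g.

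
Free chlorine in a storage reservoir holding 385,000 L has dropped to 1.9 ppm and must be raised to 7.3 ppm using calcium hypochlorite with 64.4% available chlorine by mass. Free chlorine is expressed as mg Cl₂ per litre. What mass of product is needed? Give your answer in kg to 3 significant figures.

3.23 kg

Chlorine deficit: 7.3 − 1.9 = 5.4 ppm = 5.4 mg/L as Cl₂.
Cl₂ equivalent needed: 5.4 mg/L × 385,000 L = 2,079,000 mg = 2079 g.
Product at 64.4% available chlorine: 2079 / 0.644 = 3228 g.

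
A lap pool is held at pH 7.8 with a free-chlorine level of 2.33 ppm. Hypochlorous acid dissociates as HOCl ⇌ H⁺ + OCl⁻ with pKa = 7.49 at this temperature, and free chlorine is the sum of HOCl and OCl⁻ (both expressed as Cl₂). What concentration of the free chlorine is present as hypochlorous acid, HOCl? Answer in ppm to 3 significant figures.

[OCl⁻]/[HOCl] = 10^(pH − pKa) = 10^(7.8 − 7.49) = 10^0.31 = 2.042.
Fraction as HOCl = 1 / (1 + 2.042) = 0.3288.
HOCl = 0.3288 × 2.33 ppm = 0.766 ppm.

0.766 ppm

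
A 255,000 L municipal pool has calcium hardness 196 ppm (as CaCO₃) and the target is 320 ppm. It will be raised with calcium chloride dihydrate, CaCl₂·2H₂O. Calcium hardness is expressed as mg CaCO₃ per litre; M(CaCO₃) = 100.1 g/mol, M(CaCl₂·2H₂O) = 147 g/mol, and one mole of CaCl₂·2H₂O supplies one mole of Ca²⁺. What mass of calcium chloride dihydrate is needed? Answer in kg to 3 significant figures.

Hardness to add: (320 − 196) = 124 mg/L as CaCO₃ × 255,000 L = 31,620 g as CaCO₃.
Moles of Ca²⁺ (1 mol Ca²⁺ ≡ 1 mol CaCO₃): 31,620 / 100.1 g/mol = 315.9 mol.
Mass of CaCl₂·2H₂O: 315.9 × 147 = 46,430 g.

46.4 kg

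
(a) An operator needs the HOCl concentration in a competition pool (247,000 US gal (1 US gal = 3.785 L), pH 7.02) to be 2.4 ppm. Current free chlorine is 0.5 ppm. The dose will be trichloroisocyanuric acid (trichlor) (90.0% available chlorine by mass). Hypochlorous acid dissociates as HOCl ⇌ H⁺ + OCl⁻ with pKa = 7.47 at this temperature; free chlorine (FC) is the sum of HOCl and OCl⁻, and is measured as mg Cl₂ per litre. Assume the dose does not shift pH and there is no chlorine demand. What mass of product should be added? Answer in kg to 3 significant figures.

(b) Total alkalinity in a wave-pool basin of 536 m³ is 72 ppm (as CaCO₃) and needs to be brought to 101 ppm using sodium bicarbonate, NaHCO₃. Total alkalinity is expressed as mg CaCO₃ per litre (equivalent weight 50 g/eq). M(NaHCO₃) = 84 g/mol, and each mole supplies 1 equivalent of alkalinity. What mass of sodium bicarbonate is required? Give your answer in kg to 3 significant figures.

(a) Volume: 247,000 US gal × 3.785 L/gal = 934,895 L.
(a) [OCl⁻]/[HOCl] = 10^(pH − pKa) = 10^(7.02 − 7.47) = 0.3548; fraction as HOCl = 1/(1 + 0.3548) = 0.7381.
(a) Free chlorine required for 2.4 ppm HOCl: 2.4 / 0.7381 = 3.252 ppm.
(a) FC to add: 3.252 − 0.5 = 2.752 mg/L as Cl₂.
(a) Cl₂ equivalent: 2.752 mg/L × 934,895 L = 2572 g.
(a) Product at 90.0% available Cl: 2572 / 0.9 = 2858 g.

(b) Volume: 536 m³ = 536,000 L.
(b) Alkalinity to add: (101 − 72) = 29 mg/L as CaCO₃ × 536,000 L = 15,540 g as CaCO₃.
(b) Equivalents: 15,540 g ÷ 50 g/eq = 310.9 eq.
(b) NaHCO₃ supplies 1 eq per mole → 310.9 mol.
(b) Mass: 310.9 mol × 84 g/mol = 26,110 g.

(a) 2.86 kg; (b) 26.1 kg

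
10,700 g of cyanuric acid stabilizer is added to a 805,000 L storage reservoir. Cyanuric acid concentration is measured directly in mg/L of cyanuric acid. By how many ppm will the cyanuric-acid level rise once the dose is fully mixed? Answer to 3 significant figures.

13.3 ppm

Rise: 10,700 g / 805,000 L × 1000 = 13.29 mg/L.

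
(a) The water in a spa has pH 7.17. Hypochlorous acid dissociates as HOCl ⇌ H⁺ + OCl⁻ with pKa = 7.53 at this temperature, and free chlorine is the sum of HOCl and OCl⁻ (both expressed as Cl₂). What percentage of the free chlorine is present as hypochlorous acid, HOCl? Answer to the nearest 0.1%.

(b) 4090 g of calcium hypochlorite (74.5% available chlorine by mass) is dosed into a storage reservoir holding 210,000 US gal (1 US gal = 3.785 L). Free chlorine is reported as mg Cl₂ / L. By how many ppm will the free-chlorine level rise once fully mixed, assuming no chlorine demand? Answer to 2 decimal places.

(a) 69.6%; (b) 3.83 ppm

(a) [OCl⁻]/[HOCl] = 10^(pH − pKa) = 10^(7.17 − 7.53) = 10^-0.36 = 0.4365.
(a) Fraction as HOCl = 1 / (1 + 0.4365) = 0.6961.

(b) Volume: 210,000 US gal × 3.785 L/gal = 794,850 L.
(b) Available chlorine delivered: 4090 g × 0.745 = 3047 g as Cl₂.
(b) Concentration rise: 3047 g / 794,850 L = 3.833 mg/L = 3.83 ppm.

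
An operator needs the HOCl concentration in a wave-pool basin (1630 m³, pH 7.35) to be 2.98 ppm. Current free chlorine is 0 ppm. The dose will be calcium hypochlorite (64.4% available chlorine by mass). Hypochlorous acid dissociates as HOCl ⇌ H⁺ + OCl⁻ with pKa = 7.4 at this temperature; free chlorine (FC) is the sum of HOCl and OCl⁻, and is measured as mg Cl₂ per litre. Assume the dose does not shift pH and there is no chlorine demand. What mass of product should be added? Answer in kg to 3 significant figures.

14.3 kg

Volume: 1630 m³ = 1,630,000 L.
[OCl⁻]/[HOCl] = 10^(pH − pKa) = 10^(7.35 − 7.4) = 0.8913; fraction as HOCl = 1/(1 + 0.8913) = 0.5288.
Free chlorine required for 2.98 ppm HOCl: 2.98 / 0.5288 = 5.636 ppm.
FC to add: 5.636 − 0 = 5.636 mg/L as Cl₂.
Cl₂ equivalent: 5.636 mg/L × 1,630,000 L = 9187 g.
Product at 64.4% available Cl: 9187 / 0.644 = 14,260 g.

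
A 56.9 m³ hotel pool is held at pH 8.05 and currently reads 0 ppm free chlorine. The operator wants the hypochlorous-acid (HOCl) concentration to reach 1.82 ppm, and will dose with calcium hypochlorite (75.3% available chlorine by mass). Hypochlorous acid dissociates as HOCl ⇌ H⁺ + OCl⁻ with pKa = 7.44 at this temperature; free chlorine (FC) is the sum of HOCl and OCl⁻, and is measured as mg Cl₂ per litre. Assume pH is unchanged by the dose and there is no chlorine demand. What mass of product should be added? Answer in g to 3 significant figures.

698 g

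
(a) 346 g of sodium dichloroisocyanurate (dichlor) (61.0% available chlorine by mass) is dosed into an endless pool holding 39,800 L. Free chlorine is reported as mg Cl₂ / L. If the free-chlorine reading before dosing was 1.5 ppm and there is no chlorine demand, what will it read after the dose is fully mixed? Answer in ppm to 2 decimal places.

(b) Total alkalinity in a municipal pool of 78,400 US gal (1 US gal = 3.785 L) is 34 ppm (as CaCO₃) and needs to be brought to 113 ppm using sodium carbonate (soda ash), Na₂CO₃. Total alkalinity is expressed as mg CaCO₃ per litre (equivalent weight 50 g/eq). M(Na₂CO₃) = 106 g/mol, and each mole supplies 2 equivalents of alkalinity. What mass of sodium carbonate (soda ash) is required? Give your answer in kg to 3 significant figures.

(a) Available chlorine delivered: 346 g × 0.61 = 211.1 g as Cl₂.
(a) Concentration rise: 211.1 g / 39,800 L = 5.303 mg/L = 5.30 ppm.
(a) Final FC: 1.5 + 5.30 = 6.80 ppm.

(b) Volume: 78,400 US gal × 3.785 L/gal = 296,744 L.
(b) Alkalinity to add: (113 − 34) = 79 mg/L as CaCO₃ × 296,744 L = 23,440 g as CaCO₃.
(b) Equivalents: 23,440 g ÷ 50 g/eq = 468.9 eq.
(b) Each mole of Na₂CO₃ supplies 2 eq, so 468.9 / 2 = 234.4 mol.
(b) Mass: 234.4 mol × 106 g/mol = 24,850 g.

(a) 6.80 ppm; (b) 24.8 kg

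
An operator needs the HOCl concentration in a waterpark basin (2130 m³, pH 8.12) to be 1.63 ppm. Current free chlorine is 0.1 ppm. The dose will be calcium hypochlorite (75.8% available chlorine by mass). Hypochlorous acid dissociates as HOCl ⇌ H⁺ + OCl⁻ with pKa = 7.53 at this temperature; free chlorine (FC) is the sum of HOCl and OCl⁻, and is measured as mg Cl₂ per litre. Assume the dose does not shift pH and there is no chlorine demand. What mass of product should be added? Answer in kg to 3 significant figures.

22.1 kg

Volume: 2130 m³ = 2,130,000 L.
[OCl⁻]/[HOCl] = 10^(pH − pKa) = 10^(8.12 − 7.53) = 3.89; fraction as HOCl = 1/(1 + 3.89) = 0.2045.
Free chlorine required for 1.63 ppm HOCl: 1.63 / 0.2045 = 7.971 ppm.
FC to add: 7.971 − 0.1 = 7.871 mg/L as Cl₂.
Cl₂ equivalent: 7.871 mg/L × 2,130,000 L = 16,770 g.
Product at 75.8% available Cl: 16,770 / 0.758 = 22,120 g.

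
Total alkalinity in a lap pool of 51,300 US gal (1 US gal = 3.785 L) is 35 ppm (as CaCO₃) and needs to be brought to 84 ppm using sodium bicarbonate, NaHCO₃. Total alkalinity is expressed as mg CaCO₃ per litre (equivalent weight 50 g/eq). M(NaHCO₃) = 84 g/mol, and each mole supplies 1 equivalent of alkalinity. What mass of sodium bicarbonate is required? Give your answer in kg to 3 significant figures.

Volume: 51,300 US gal × 3.785 L/gal = 194,170 L.
Alkalinity to add: (84 − 35) = 49 mg/L as CaCO₃ × 194,170 L = 9514 g as CaCO₃.
Equivalents: 9514 g ÷ 50 g/eq = 190.3 eq.
NaHCO₃ supplies 1 eq per mole → 190.3 mol.
Mass: 190.3 mol × 84 g/mol = 15,980 g.

16.0 kg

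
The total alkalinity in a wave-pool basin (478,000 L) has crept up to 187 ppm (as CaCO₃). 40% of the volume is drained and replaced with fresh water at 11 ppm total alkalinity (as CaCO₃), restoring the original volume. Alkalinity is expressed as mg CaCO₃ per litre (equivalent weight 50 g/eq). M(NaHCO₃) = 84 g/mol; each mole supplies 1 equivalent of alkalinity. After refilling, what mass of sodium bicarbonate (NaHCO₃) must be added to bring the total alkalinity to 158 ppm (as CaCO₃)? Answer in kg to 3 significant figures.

After draining 40% and refilling: 187 × 0.60 + 11 × 0.40 = 116.6 ppm.
Deficit to target: 158 − 116.6 = 41.4 mg/L.
As CaCO₃: 41.4 mg/L × 478,000 L = 19,790 g; ÷ 50 g/eq ÷ 1 = 395.8 mol NaHCO₃.
Mass: 395.8 × 84 = 33,250 g.

33.2 kg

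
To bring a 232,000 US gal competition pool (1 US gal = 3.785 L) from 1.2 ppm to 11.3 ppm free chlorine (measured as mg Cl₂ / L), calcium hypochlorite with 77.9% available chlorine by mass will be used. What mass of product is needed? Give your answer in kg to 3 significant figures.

11.4 kg

Volume: 232,000 US gal × 3.785 L/gal = 878,120 L.
Chlorine deficit: 11.3 − 1.2 = 10.1 ppm = 10.1 mg/L as Cl₂.
Cl₂ equivalent needed: 10.1 mg/L × 878,120 L = 8,869,000 mg = 8869 g.
Product at 77.9% available chlorine: 8869 / 0.779 = 11,390 g.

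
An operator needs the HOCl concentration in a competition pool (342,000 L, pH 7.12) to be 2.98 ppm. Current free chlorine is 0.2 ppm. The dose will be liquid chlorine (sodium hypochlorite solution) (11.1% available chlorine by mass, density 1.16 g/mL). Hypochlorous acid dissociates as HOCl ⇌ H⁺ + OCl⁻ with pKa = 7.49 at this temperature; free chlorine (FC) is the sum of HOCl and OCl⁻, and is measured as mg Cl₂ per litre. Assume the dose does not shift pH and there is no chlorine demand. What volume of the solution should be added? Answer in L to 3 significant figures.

10.8 L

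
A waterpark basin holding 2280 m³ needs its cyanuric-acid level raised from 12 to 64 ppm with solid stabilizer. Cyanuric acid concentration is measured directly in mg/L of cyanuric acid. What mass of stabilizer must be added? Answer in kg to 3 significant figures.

119 kg

Volume: 2280 m³ = 2,280,000 L.
CYA to add: (64 − 12) = 52 mg/L × 2,280,000 L = 118,600 g cyanuric acid.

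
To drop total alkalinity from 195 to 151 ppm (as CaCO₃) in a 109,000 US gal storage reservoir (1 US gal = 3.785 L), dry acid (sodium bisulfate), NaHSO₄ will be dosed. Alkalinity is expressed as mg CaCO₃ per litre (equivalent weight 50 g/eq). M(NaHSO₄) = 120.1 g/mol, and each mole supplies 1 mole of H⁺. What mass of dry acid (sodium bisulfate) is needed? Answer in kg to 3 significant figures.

Volume: 109,000 US gal × 3.785 L/gal = 412,565 L.
Alkalinity to neutralize: (195 − 151) = 44 mg/L as CaCO₃ × 412,565 L = 18,150 g as CaCO₃.
Equivalents of H⁺ required: 18,150 ÷ 50 g/eq = 363.1 eq = 363.1 mol NaHSO₄.
Mass of NaHSO₄: 363.1 × 120.1 = 43,600 g.

43.6 kg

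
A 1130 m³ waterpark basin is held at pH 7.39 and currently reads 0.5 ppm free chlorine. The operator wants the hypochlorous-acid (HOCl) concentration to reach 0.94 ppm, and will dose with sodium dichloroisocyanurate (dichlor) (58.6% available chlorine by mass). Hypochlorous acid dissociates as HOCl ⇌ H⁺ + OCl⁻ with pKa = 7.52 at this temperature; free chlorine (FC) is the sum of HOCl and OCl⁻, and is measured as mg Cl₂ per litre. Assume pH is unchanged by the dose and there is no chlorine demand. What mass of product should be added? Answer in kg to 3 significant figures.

2.19 kg

Volume: 1130 m³ = 1,130,000 L.
[OCl⁻]/[HOCl] = 10^(pH − pKa) = 10^(7.39 − 7.52) = 0.7413; fraction as HOCl = 1/(1 + 0.7413) = 0.5743.
Free chlorine required for 0.94 ppm HOCl: 0.94 / 0.5743 = 1.637 ppm.
FC to add: 1.637 − 0.5 = 1.137 mg/L as Cl₂.
Cl₂ equivalent: 1.137 mg/L × 1,130,000 L = 1285 g.
Product at 58.6% available Cl: 1285 / 0.586 = 2192 g.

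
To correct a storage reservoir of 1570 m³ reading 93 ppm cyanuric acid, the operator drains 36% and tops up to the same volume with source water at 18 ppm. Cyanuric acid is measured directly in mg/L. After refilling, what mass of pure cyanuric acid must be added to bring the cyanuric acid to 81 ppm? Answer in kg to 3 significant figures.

23.6 kg

Volume: 1570 m³ = 1,570,000 L.
After draining 36% and refilling: 93 × 0.64 + 18 × 0.36 = 66 ppm.
Deficit to target: 81 − 66 = 15 mg/L.
Mass: 15 mg/L × 1,570,000 L = 23,550 g cyanuric acid.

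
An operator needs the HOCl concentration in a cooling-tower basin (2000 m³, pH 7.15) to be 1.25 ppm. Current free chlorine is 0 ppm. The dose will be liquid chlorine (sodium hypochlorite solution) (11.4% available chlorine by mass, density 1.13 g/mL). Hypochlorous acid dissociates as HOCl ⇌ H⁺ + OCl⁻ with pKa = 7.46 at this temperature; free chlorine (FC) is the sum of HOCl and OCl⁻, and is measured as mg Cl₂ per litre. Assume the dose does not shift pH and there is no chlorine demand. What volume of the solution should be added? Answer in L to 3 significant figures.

Volume: 2000 m³ = 2,000,000 L.
[OCl⁻]/[HOCl] = 10^(pH − pKa) = 10^(7.15 − 7.46) = 0.4898; fraction as HOCl = 1/(1 + 0.4898) = 0.6712.
Free chlorine required for 1.25 ppm HOCl: 1.25 / 0.6712 = 1.862 ppm.
FC to add: 1.862 − 0 = 1.862 mg/L as Cl₂.
Cl₂ equivalent: 1.862 mg/L × 2,000,000 L = 3724 g.
Product at 11.4% available Cl: 3724 / 0.114 = 32,670 g.
Volume: 32,670 g ÷ 1.13 g/mL = 28,910 mL.

28.9 L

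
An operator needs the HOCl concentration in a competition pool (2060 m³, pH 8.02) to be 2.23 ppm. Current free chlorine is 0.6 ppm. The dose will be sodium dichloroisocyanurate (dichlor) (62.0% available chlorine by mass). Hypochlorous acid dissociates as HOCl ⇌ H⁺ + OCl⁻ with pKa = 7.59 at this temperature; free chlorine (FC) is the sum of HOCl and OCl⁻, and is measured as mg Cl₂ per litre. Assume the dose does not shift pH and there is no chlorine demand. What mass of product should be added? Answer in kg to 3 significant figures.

25.4 kg

Volume: 2060 m³ = 2,060,000 L.
[OCl⁻]/[HOCl] = 10^(pH − pKa) = 10^(8.02 − 7.59) = 2.692; fraction as HOCl = 1/(1 + 2.692) = 0.2709.
Free chlorine required for 2.23 ppm HOCl: 2.23 / 0.2709 = 8.232 ppm.
FC to add: 8.232 − 0.6 = 7.632 mg/L as Cl₂.
Cl₂ equivalent: 7.632 mg/L × 2,060,000 L = 15,720 g.
Product at 62.0% available Cl: 15,720 / 0.62 = 25,360 g.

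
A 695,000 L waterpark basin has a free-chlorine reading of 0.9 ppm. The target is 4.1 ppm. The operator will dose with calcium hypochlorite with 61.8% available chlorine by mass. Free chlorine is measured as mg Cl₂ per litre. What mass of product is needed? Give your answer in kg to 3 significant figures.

3.60 kg

Chlorine deficit: 4.1 − 0.9 = 3.2 ppm = 3.2 mg/L as Cl₂.
Cl₂ equivalent needed: 3.2 mg/L × 695,000 L = 2,224,000 mg = 2224 g.
Product at 61.8% available chlorine: 2224 / 0.618 = 3599 g.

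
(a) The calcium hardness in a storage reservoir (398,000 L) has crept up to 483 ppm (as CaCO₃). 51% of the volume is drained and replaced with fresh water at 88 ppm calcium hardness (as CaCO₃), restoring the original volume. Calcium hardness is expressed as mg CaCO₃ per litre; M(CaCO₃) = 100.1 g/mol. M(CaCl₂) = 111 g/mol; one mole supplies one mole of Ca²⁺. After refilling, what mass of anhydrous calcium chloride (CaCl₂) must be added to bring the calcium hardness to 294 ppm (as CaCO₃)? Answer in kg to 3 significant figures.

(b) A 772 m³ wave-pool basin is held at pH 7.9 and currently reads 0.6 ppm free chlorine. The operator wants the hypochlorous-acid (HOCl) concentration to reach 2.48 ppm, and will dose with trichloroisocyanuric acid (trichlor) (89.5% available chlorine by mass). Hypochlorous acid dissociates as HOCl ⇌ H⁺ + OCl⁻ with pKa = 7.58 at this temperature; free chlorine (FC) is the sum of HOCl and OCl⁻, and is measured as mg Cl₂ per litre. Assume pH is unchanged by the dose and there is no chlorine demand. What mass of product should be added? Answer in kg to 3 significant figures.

(a) 5.49 kg; (b) 6.09 kg

(a) After draining 51% and refilling: 483 × 0.49 + 88 × 0.51 = 281.55 ppm.
(a) Deficit to target: 294 − 281.55 = 12.45 mg/L.
(a) As CaCO₃: 12.45 mg/L × 398,000 L = 4955 g; ÷ 100.1 = 49.5 mol Ca²⁺.
(a) Mass: 49.5 × 111 = 5495 g.

(b) Volume: 772 m³ = 772,000 L.
(b) [OCl⁻]/[HOCl] = 10^(pH − pKa) = 10^(7.9 − 7.58) = 2.089; fraction as HOCl = 1/(1 + 2.089) = 0.3237.
(b) Free chlorine required for 2.48 ppm HOCl: 2.48 / 0.3237 = 7.661 ppm.
(b) FC to add: 7.661 − 0.6 = 7.061 mg/L as Cl₂.
(b) Cl₂ equivalent: 7.061 mg/L × 772,000 L = 5451 g.
(b) Product at 89.5% available Cl: 5451 / 0.895 = 6091 g.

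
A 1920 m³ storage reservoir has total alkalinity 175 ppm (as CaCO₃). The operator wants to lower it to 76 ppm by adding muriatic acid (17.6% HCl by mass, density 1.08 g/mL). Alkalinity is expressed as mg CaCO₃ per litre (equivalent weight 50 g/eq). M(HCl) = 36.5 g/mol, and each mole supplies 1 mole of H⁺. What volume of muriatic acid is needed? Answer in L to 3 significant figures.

Volume: 1920 m³ = 1,920,000 L.
Alkalinity to neutralize: (175 − 76) = 99 mg/L as CaCO₃ × 1,920,000 L = 190,100 g as CaCO₃.
Equivalents of H⁺ required: 190,100 ÷ 50 g/eq = 3802 eq = 3802 mol HCl.
Mass of HCl: 3802 × 36.5 = 138,800 g.
Mass of 17.6% solution: 138,800 / 0.176 = 788,400 g.
Volume: 788,400 g ÷ 1.08 g/mL = 730,000 mL.

730 L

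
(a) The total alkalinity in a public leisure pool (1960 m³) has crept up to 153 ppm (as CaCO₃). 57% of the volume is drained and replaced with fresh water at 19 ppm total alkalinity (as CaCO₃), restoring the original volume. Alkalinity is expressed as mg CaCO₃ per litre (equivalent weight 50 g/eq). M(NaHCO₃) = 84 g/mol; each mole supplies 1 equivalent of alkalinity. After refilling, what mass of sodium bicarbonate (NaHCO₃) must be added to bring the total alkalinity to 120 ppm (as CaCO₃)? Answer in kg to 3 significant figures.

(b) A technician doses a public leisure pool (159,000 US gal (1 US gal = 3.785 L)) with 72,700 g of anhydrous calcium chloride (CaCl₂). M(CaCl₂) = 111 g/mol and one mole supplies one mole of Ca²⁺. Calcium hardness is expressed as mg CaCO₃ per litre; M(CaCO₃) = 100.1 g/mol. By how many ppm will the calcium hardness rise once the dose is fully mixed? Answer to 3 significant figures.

(a) Volume: 1960 m³ = 1,960,000 L.
(a) After draining 57% and refilling: 153 × 0.43 + 19 × 0.57 = 76.62 ppm.
(a) Deficit to target: 120 − 76.62 = 43.38 mg/L.
(a) As CaCO₃: 43.38 mg/L × 1,960,000 L = 85,020 g; ÷ 50 g/eq ÷ 1 = 1700 mol NaHCO₃.
(a) Mass: 1700 × 84 = 142,800 g.

(b) Volume: 159,000 US gal × 3.785 L/gal = 601,815 L.
(b) Moles of Ca²⁺: 72,700 g ÷ 111 g/mol = 655 mol.
(b) As CaCO₃: 655 mol × 100.1 g/mol = 65,560 g.
(b) Rise: 65,560 g / 601,815 L × 1000 = 108.9 mg/L.

(a) 143 kg; (b) 109 ppm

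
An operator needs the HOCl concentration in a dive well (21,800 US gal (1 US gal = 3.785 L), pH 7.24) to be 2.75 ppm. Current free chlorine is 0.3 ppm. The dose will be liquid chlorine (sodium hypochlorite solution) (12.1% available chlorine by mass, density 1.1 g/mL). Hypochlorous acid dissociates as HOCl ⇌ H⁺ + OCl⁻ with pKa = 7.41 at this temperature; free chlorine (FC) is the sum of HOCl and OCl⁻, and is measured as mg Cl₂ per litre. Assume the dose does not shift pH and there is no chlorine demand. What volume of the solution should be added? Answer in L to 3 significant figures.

Volume: 21,800 US gal × 3.785 L/gal = 82,513 L.
[OCl⁻]/[HOCl] = 10^(pH − pKa) = 10^(7.24 − 7.41) = 0.6761; fraction as HOCl = 1/(1 + 0.6761) = 0.5966.
Free chlorine required for 2.75 ppm HOCl: 2.75 / 0.5966 = 4.609 ppm.
FC to add: 4.609 − 0.3 = 4.309 mg/L as Cl₂.
Cl₂ equivalent: 4.309 mg/L × 82,513 L = 355.6 g.
Product at 12.1% available Cl: 355.6 / 0.121 = 2939 g.
Volume: 2939 g ÷ 1.1 g/mL = 2671 mL.

2.67 L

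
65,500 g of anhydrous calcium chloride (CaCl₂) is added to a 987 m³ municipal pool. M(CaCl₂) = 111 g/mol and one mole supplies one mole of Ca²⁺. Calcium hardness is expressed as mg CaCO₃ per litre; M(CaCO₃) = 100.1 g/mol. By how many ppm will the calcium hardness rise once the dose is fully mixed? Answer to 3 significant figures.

59.8 ppm

Volume: 987 m³ = 987,000 L.
Moles of Ca²⁺: 65,500 g ÷ 111 g/mol = 590.1 mol.
As CaCO₃: 590.1 mol × 100.1 g/mol = 59,070 g.
Rise: 59,070 g / 987,000 L × 1000 = 59.85 mg/L.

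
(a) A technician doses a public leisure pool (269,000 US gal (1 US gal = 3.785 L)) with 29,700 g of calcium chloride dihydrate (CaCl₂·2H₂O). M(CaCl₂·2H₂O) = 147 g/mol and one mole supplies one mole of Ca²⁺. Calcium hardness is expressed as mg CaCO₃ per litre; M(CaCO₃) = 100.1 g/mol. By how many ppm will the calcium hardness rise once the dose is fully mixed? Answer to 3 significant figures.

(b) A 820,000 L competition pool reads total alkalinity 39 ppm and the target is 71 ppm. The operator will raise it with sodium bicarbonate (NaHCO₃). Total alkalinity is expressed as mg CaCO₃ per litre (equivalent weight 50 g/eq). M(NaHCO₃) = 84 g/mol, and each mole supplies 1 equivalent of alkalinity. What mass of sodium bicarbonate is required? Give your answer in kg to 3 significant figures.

(a) 19.9 ppm; (b) 44.1 kg

(a) Volume: 269,000 US gal × 3.785 L/gal = 1,018,165 L.
(a) Moles of Ca²⁺: 29,700 g ÷ 147 g/mol = 202 mol.
(a) As CaCO₃: 202 mol × 100.1 g/mol = 20,220 g.
(a) Rise: 20,220 g / 1,018,165 L × 1000 = 19.86 mg/L.

(b) Alkalinity to add: (71 − 39) = 32 mg/L as CaCO₃ × 820,000 L = 26,240 g as CaCO₃.
(b) Equivalents: 26,240 g ÷ 50 g/eq = 524.8 eq.
(b) NaHCO₃ supplies 1 eq per mole → 524.8 mol.
(b) Mass: 524.8 mol × 84 g/mol = 44,080 g.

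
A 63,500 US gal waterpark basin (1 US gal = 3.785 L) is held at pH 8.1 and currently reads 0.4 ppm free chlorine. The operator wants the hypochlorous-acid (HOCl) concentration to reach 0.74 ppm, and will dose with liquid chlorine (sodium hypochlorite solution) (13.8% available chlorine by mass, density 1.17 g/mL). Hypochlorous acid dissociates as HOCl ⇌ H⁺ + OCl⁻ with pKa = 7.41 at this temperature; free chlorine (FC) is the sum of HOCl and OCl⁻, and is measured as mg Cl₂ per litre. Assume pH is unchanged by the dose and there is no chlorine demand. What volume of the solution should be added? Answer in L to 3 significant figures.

Volume: 63,500 US gal × 3.785 L/gal = 240,348 L.
[OCl⁻]/[HOCl] = 10^(pH − pKa) = 10^(8.1 − 7.41) = 4.898; fraction as HOCl = 1/(1 + 4.898) = 0.1696.
Free chlorine required for 0.74 ppm HOCl: 0.74 / 0.1696 = 4.364 ppm.
FC to add: 4.364 − 0.4 = 3.964 mg/L as Cl₂.
Cl₂ equivalent: 3.964 mg/L × 240,348 L = 952.8 g.
Product at 13.8% available Cl: 952.8 / 0.138 = 6905 g.
Volume: 6905 g ÷ 1.17 g/mL = 5901 mL.

5.90 L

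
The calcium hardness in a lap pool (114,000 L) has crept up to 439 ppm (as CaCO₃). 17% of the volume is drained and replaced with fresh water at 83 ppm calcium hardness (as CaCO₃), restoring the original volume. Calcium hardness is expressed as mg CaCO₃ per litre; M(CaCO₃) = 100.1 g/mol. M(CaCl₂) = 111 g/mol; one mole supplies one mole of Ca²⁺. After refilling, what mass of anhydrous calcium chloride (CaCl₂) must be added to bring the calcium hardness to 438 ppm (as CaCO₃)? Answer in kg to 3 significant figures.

7.52 kg

After draining 17% and refilling: 439 × 0.83 + 83 × 0.17 = 378.48 ppm.
Deficit to target: 438 − 378.48 = 59.52 mg/L.
As CaCO₃: 59.52 mg/L × 114,000 L = 6785 g; ÷ 100.1 = 67.79 mol Ca²⁺.
Mass: 67.79 × 111 = 7524 g.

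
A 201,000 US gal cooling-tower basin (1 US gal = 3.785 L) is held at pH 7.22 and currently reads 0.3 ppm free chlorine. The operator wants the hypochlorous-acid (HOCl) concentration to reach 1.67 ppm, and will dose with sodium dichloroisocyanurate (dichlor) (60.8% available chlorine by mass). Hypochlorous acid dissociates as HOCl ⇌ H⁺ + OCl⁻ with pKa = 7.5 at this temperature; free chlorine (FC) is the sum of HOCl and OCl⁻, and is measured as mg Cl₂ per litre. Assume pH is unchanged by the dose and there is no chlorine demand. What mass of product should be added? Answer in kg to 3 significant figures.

2.81 kg

Volume: 201,000 US gal × 3.785 L/gal = 760,785 L.
[OCl⁻]/[HOCl] = 10^(pH − pKa) = 10^(7.22 − 7.5) = 0.5248; fraction as HOCl = 1/(1 + 0.5248) = 0.6558.
Free chlorine required for 1.67 ppm HOCl: 1.67 / 0.6558 = 2.546 ppm.
FC to add: 2.546 − 0.3 = 2.246 mg/L as Cl₂.
Cl₂ equivalent: 2.246 mg/L × 760,785 L = 1709 g.
Product at 60.8% available Cl: 1709 / 0.608 = 2811 g.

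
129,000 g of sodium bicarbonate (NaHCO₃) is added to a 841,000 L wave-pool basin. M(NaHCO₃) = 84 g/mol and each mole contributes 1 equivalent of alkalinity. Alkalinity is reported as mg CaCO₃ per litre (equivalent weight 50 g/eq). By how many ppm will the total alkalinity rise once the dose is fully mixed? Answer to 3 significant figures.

Moles of NaHCO₃: 129,000 g ÷ 84 g/mol = 1536 mol → 1536 eq of alkalinity.
As CaCO₃: 1536 eq × 50 g/eq = 76,790 g.
Rise: 76,790 g / 841,000 L × 1000 = 91.3 mg/L.

91.3 ppm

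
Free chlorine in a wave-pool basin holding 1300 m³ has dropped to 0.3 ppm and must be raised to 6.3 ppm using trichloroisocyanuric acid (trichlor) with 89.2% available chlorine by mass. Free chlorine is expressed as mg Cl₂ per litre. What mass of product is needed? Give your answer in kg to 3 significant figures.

Volume: 1300 m³ = 1,300,000 L.
Chlorine deficit: 6.3 − 0.3 = 6 ppm = 6 mg/L as Cl₂.
Cl₂ equivalent needed: 6 mg/L × 1,300,000 L = 7,800,000 mg = 7800 g.
Product at 89.2% available chlorine: 7800 / 0.892 = 8744 g.

8.74 kg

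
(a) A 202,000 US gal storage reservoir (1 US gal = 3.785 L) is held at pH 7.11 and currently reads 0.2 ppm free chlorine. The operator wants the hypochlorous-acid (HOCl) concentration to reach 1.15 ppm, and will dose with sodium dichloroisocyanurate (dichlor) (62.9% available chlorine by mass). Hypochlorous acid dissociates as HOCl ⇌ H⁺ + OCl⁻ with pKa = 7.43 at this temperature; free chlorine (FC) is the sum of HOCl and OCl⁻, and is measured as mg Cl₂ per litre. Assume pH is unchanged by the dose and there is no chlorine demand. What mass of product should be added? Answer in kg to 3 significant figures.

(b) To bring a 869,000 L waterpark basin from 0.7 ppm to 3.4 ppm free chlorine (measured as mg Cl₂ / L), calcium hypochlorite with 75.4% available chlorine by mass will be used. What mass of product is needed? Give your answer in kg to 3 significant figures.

(a) Volume: 202,000 US gal × 3.785 L/gal = 764,570 L.
(a) [OCl⁻]/[HOCl] = 10^(pH − pKa) = 10^(7.11 − 7.43) = 0.4786; fraction as HOCl = 1/(1 + 0.4786) = 0.6763.
(a) Free chlorine required for 1.15 ppm HOCl: 1.15 / 0.6763 = 1.7 ppm.
(a) FC to add: 1.7 − 0.2 = 1.5 mg/L as Cl₂.
(a) Cl₂ equivalent: 1.5 mg/L × 764,570 L = 1147 g.
(a) Product at 62.9% available Cl: 1147 / 0.629 = 1824 g.

(b) Chlorine deficit: 3.4 − 0.7 = 2.7 ppm = 2.7 mg/L as Cl₂.
(b) Cl₂ equivalent needed: 2.7 mg/L × 869,000 L = 2,346,000 mg = 2346 g.
(b) Product at 75.4% available chlorine: 2346 / 0.754 = 3112 g.

(a) 1.82 kg; (b) 3.11 kg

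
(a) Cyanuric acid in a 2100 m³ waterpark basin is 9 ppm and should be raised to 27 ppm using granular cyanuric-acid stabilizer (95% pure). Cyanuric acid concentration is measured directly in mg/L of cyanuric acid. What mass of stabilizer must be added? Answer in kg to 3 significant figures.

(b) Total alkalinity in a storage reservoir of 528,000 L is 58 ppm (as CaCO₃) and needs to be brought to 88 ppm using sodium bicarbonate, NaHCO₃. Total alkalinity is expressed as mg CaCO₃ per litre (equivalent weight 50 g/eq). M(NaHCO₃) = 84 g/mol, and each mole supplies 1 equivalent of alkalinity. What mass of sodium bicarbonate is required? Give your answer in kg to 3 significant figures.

(a) 39.8 kg; (b) 26.6 kg

(a) Volume: 2100 m³ = 2,100,000 L.
(a) CYA to add: (27 − 9) = 18 mg/L × 2,100,000 L = 37,800 g cyanuric acid.
(a) At 95% purity: 37,800 / 0.95 = 39,790 g product.

(b) Alkalinity to add: (88 − 58) = 30 mg/L as CaCO₃ × 528,000 L = 15,840 g as CaCO₃.
(b) Equivalents: 15,840 g ÷ 50 g/eq = 316.8 eq.
(b) NaHCO₃ supplies 1 eq per mole → 316.8 mol.
(b) Mass: 316.8 mol × 84 g/mol = 26,610 g.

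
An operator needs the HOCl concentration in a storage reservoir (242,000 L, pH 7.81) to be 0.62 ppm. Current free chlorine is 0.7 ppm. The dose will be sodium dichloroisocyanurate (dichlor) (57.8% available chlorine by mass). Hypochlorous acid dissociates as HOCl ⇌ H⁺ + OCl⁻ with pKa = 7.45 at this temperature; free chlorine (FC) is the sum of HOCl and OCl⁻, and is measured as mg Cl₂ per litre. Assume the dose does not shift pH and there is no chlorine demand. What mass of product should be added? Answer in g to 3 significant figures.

561 g

[OCl⁻]/[HOCl] = 10^(pH − pKa) = 10^(7.81 − 7.45) = 2.291; fraction as HOCl = 1/(1 + 2.291) = 0.3039.
Free chlorine required for 0.62 ppm HOCl: 0.62 / 0.3039 = 2.04 ppm.
FC to add: 2.04 − 0.7 = 1.34 mg/L as Cl₂.
Cl₂ equivalent: 1.34 mg/L × 242,000 L = 324.4 g.
Product at 57.8% available Cl: 324.4 / 0.578 = 561.2 g.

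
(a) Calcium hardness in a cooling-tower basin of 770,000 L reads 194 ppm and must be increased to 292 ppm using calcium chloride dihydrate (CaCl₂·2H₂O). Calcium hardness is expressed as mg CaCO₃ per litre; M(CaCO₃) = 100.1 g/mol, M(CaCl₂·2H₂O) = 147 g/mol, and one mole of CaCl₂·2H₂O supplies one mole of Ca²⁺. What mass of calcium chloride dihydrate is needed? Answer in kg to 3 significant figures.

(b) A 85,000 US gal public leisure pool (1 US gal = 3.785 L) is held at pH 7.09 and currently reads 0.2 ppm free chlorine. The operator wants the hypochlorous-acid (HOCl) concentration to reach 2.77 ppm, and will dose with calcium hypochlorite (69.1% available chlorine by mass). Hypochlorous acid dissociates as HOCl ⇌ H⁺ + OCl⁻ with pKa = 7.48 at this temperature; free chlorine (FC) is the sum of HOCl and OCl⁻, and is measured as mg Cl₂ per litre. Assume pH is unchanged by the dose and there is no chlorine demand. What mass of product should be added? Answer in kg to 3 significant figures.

(a) Hardness to add: (292 − 194) = 98 mg/L as CaCO₃ × 770,000 L = 75,460 g as CaCO₃.
(a) Moles of Ca²⁺ (1 mol Ca²⁺ ≡ 1 mol CaCO₃): 75,460 / 100.1 g/mol = 753.8 mol.
(a) Mass of CaCl₂·2H₂O: 753.8 × 147 = 110,800 g.

(b) Volume: 85,000 US gal × 3.785 L/gal = 321,725 L.
(b) [OCl⁻]/[HOCl] = 10^(pH − pKa) = 10^(7.09 − 7.48) = 0.4074; fraction as HOCl = 1/(1 + 0.4074) = 0.7105.
(b) Free chlorine required for 2.77 ppm HOCl: 2.77 / 0.7105 = 3.898 ppm.
(b) FC to add: 3.898 − 0.2 = 3.698 mg/L as Cl₂.
(b) Cl₂ equivalent: 3.698 mg/L × 321,725 L = 1190 g.
(b) Product at 69.1% available Cl: 1190 / 0.691 = 1722 g.

(a) 111 kg; (b) 1.72 kg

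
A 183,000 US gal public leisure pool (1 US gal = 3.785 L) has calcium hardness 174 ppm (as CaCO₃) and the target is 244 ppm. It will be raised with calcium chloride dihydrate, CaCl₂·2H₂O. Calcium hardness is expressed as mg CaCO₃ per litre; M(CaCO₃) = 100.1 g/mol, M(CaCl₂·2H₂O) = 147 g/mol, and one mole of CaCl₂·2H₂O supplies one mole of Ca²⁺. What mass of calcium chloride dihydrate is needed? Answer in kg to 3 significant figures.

Volume: 183,000 US gal × 3.785 L/gal = 692,655 L.
Hardness to add: (244 − 174) = 70 mg/L as CaCO₃ × 692,655 L = 48,490 g as CaCO₃.
Moles of Ca²⁺ (1 mol Ca²⁺ ≡ 1 mol CaCO₃): 48,490 / 100.1 g/mol = 484.4 mol.
Mass of CaCl₂·2H₂O: 484.4 × 147 = 71,200 g.

71.2 kg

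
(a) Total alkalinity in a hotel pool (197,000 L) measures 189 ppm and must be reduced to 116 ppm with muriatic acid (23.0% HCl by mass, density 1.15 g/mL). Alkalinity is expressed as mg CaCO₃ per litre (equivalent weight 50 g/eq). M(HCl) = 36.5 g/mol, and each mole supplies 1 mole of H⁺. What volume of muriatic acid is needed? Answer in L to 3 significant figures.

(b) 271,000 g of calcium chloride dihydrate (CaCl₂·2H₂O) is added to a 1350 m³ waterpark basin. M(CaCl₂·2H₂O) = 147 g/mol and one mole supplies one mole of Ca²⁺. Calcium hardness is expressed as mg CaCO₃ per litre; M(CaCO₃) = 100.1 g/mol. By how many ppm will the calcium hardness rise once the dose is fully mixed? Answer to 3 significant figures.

(a) 39.7 L; (b) 137 ppm

(a) Alkalinity to neutralize: (189 − 116) = 73 mg/L as CaCO₃ × 197,000 L = 14,380 g as CaCO₃.
(a) Equivalents of H⁺ required: 14,380 ÷ 50 g/eq = 287.6 eq = 287.6 mol HCl.
(a) Mass of HCl: 287.6 × 36.5 = 10,500 g.
(a) Mass of 23.0% solution: 10,500 / 0.23 = 45,640 g.
(a) Volume: 45,640 g ÷ 1.15 g/mL = 39,690 mL.

(b) Volume: 1350 m³ = 1,350,000 L.
(b) Moles of Ca²⁺: 271,000 g ÷ 147 g/mol = 1844 mol.
(b) As CaCO₃: 1844 mol × 100.1 g/mol = 184,500 g.
(b) Rise: 184,500 g / 1,350,000 L × 1000 = 136.7 mg/L.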